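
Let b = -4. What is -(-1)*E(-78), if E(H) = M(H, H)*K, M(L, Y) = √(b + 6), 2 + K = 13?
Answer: 11*√2 ≈ 15.556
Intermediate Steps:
K = 11 (K = -2 + 13 = 11)
M(L, Y) = √2 (M(L, Y) = √(-4 + 6) = √2)
E(H) = 11*√2 (E(H) = √2*11 = 11*√2)
-(-1)*E(-78) = -(-1)*11*√2 = -(-11)*√2 = 11*√2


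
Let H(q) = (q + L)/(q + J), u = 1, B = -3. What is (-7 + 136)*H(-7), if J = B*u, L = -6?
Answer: 1677/10 ≈ 167.70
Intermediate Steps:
J = -3 (J = -3*1 = -3)
H(q) = (-6 + q)/(-3 + q) (H(q) = (q - 6)/(q - 3) = (-6 + q)/(-3 + q))
(-7 + 136)*H(-7) = (-7 + 136)*((-6 - 7)/(-3 - 7)) = 129*(-13/(-10)) = 129*(-1/10*(-13)) = 129*(13/10) = 1677/10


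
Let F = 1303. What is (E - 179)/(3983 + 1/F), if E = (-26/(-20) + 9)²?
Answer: -9500173/518985000 ≈ -0.018305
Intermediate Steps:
E = 10609/100 (E = (-26*(-1/20) + 9)² = (13/10 + 9)² = (103/10)² = 10609/100 ≈ 106.09)
(E - 179)/(3983 + 1/F) = (10609/100 - 179)/(3983 + 1/1303) = -7291/(100*(3983 + 1/1303)) = -7291/(100*5189850/1303) = -7291/100*1303/5189850 = -9500173/518985000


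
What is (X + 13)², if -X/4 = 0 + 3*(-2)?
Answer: 1369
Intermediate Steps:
X = 24 (X = -4*(0 + 3*(-2)) = -4*(0 - 6) = -4*(-6) = 24)
(X + 13)² = (24 + 13)² = 37² = 1369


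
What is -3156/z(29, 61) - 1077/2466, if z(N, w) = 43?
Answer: -2609669/35346 ≈ -73.832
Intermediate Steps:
-3156/z(29, 61) - 1077/2466 = -3156/43 - 1077/2466 = -3156*1/43 - 1077*1/2466 = -3156/43 - 359/822 = -2609669/35346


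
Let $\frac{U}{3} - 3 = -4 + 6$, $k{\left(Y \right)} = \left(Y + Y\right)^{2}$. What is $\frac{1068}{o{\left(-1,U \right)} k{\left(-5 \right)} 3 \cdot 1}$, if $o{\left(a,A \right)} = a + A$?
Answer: $\frac{89}{350} \approx 0.25429$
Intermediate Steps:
$k{\left(Y \right)} = 4 Y^{2}$ ($k{\left(Y \right)} = \left(2 Y\right)^{2} = 4 Y^{2}$)
$U = 15$ ($U = 9 + 3 \left(-4 + 6\right) = 9 + 3 \cdot 2 = 9 + 6 = 15$)
$o{\left(a,A \right)} = A + a$
$\frac{1068}{o{\left(-1,U \right)} k{\left(-5 \right)} 3 \cdot 1} = \frac{1068}{\left(15 - 1\right) 4 \left(-5\right)^{2} \cdot 3 \cdot 1} = \frac{1068}{14 \cdot 4 \cdot 25 \cdot 3 \cdot 1} = \frac{1068}{14 \cdot 100 \cdot 3 \cdot 1} = \frac{1068}{14 \cdot 300 \cdot 1} = \frac{1068}{4200 \cdot 1} = \frac{1068}{4200} = 1068 \cdot \frac{1}{4200} = \frac{89}{350}$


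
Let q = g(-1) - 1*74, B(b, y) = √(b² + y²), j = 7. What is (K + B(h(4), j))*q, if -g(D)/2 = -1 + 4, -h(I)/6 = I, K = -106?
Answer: 6480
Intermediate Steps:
h(I) = -6*I
g(D) = -6 (g(D) = -2*(-1 + 4) = -2*3 = -6)
q = -80 (q = -6 - 1*74 = -6 - 74 = -80)
(K + B(h(4), j))*q = (-106 + √((-6*4)² + 7²))*(-80) = (-106 + √((-24)² + 49))*(-80) = (-106 + √(576 + 49))*(-80) = (-106 + √625)*(-80) = (-106 + 25)*(-80) = -81*(-80) = 6480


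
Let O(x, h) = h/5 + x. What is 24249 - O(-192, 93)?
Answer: 122112/5 ≈ 24422.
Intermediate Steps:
O(x, h) = x + h/5 (O(x, h) = h/5 + x = x + h/5)
24249 - O(-192, 93) = 24249 - (-192 + (1/5)*93) = 24249 - (-192 + 93/5) = 24249 - 1*(-867/5) = 24249 + 867/5 = 122112/5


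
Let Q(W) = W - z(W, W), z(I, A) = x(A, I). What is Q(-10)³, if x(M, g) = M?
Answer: 0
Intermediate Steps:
z(I, A) = A
Q(W) = 0 (Q(W) = W - W = 0)
Q(-10)³ = 0³ = 0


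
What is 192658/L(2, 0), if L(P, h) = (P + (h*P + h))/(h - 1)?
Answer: -96329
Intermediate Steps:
L(P, h) = (P + h + P*h)/(-1 + h) (L(P, h) = (P + (P*h + h))/(-1 + h) = (P + (h + P*h))/(-1 + h) = (P + h + P*h)/(-1 + h))
192658/L(2, 0) = 192658/((2 + 0 + 2*0)/(-1 + 0)) = 192658/((2 + 0 + 0)/(-1)) = 192658/(-1*2) = 192658/(-2) = -1/2*192658 = -96329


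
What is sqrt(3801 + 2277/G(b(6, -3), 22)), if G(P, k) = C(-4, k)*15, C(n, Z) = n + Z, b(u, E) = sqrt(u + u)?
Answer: sqrt(3428490)/30 ≈ 61.721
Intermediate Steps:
b(u, E) = sqrt(2)*sqrt(u) (b(u, E) = sqrt(2*u) = sqrt(2)*sqrt(u))
C(n, Z) = Z + n
G(P, k) = -60 + 15*k (G(P, k) = (k - 4)*15 = (-4 + k)*15 = -60 + 15*k)
sqrt(3801 + 2277/G(b(6, -3), 22)) = sqrt(3801 + 2277/(-60 + 15*22)) = sqrt(3801 + 2277/(-60 + 330)) = sqrt(3801 + 2277/270) = sqrt(3801 + 2277*(1/270)) = sqrt(3801 + 253/30) = sqrt(114283/30) = sqrt(3428490)/30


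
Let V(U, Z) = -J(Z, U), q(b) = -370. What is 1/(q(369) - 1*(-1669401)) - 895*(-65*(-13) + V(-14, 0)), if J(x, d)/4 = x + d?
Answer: -1345898253244/1669031 ≈ -8.0640e+5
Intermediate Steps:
J(x, d) = 4*d + 4*x (J(x, d) = 4*(x + d) = 4*(d + x) = 4*d + 4*x)
V(U, Z) = -4*U - 4*Z (V(U, Z) = -(4*U + 4*Z) = -4*U - 4*Z)
1/(q(369) - 1*(-1669401)) - 895*(-65*(-13) + V(-14, 0)) = 1/(-370 - 1*(-1669401)) - 895*(-65*(-13) + (-4*(-14) - 4*0)) = 1/(-370 + 1669401) - 895*(845 + (56 + 0)) = 1/1669031 - 895*(845 + 56) = 1/1669031 - 895*901 = 1/1669031 - 1*806395 = 1/1669031 - 806395 = -1345898253244/1669031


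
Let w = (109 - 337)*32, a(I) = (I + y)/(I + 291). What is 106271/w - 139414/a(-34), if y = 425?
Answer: -261452839769/2852736 ≈ -91650.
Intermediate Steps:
a(I) = (425 + I)/(291 + I) (a(I) = (I + 425)/(I + 291) = (425 + I)/(291 + I))
w = -7296 (w = -228*32 = -7296)
106271/w - 139414/a(-34) = 106271/(-7296) - 139414*(291 - 34)/(425 - 34) = 106271*(-1/7296) - 139414/(391/257) = -106271/7296 - 139414/((1/257)*391) = -106271/7296 - 139414/391/257 = -106271/7296 - 139414*257/391 = -106271/7296 - 35829398/391 = -261452839769/2852736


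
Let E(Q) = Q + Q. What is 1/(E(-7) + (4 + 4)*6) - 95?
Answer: -3229/34 ≈ -94.971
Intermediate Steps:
E(Q) = 2*Q
1/(E(-7) + (4 + 4)*6) - 95 = 1/(2*(-7) + (4 + 4)*6) - 95 = 1/(-14 + 8*6) - 95 = 1/(-14 + 48) - 95 = 1/34 - 95 = -3229/34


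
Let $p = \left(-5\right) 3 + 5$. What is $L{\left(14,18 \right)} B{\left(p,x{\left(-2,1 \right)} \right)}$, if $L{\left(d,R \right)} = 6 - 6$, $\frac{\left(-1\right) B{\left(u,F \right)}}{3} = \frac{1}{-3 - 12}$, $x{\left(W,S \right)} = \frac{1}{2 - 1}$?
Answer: $0$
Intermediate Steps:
$p = -10$ ($p = -15 + 5 = -10$)
$x{\left(W,S \right)} = 1$ ($x{\left(W,S \right)} = 1^{-1} = 1$)
$B{\left(u,F \right)} = \frac{1}{5}$ ($B{\left(u,F \right)} = - \frac{3}{-3 - 12} = - \frac{3}{-15} = \left(-3\right) \left(- \frac{1}{15}\right) = \frac{1}{5}$)
$L{\left(d,R \right)} = 0$ ($L{\left(d,R \right)} = 6 - 6 = 0$)
$L{\left(14,18 \right)} B{\left(p,x{\left(-2,1 \right)} \right)} = 0 \cdot \frac{1}{5} = 0$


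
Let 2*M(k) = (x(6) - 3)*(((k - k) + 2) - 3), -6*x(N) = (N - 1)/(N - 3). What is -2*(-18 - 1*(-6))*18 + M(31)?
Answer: 15611/36 ≈ 433.64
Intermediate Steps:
x(N) = -(-1 + N)/(6*(-3 + N)) (x(N) = -(N - 1)/(6*(N - 3)) = -(-1 + N)/(6*(-3 + N)))
M(k) = 59/36 (M(k) = (((1 - 1*6)/(6*(-3 + 6)) - 3)*(((k - k) + 2) - 3))/2 = (((⅙)*(1 - 6)/3 - 3)*((0 + 2) - 3))/2 = (((⅙)*(⅓)*(-5) - 3)*(2 - 3))/2 = ((-5/18 - 3)*(-1))/2 = (-59/18*(-1))/2 = (½)*(59/18) = 59/36)
-2*(-18 - 1*(-6))*18 + M(31) = -2*(-18 - 1*(-6))*18 + 59/36 = -2*(-18 + 6)*18 + 59/36 = -2*(-12)*18 + 59/36 = 24*18 + 59/36 = 432 + 59/36 = 15611/36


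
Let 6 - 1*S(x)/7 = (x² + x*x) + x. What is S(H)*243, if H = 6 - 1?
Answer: -83349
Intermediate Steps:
H = 5
S(x) = 42 - 14*x² - 7*x (S(x) = 42 - 7*((x² + x*x) + x) = 42 - 7*((x² + x²) + x) = 42 - 7*(2*x² + x) = 42 - 7*(x + 2*x²) = 42 + (-14*x² - 7*x) = 42 - 14*x² - 7*x)
S(H)*243 = (42 - 14*5² - 7*5)*243 = (42 - 14*25 - 35)*243 = (42 - 350 - 35)*243 = -343*243 = -83349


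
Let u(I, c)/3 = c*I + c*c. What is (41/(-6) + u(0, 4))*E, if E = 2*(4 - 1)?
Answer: 247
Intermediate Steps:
u(I, c) = 3*c**2 + 3*I*c (u(I, c) = 3*(c*I + c*c) = 3*(I*c + c**2) = 3*(c**2 + I*c) = 3*c**2 + 3*I*c)
E = 6 (E = 2*3 = 6)
(41/(-6) + u(0, 4))*E = (41/(-6) + 3*4*(0 + 4))*6 = (41*(-1/6) + 3*4*4)*6 = (-41/6 + 48)*6 = (247/6)*6 = 247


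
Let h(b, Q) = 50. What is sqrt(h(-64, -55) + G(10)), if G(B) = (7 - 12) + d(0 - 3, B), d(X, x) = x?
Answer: sqrt(55) ≈ 7.4162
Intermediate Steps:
G(B) = -5 + B (G(B) = (7 - 12) + B = -5 + B)
sqrt(h(-64, -55) + G(10)) = sqrt(50 + (-5 + 10)) = sqrt(50 + 5) = sqrt(55)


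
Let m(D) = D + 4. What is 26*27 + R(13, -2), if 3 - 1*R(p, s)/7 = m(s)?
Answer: 709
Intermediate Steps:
m(D) = 4 + D
R(p, s) = -7 - 7*s (R(p, s) = 21 - 7*(4 + s) = 21 + (-28 - 7*s) = -7 - 7*s)
26*27 + R(13, -2) = 26*27 + (-7 - 7*(-2)) = 702 + (-7 + 14) = 702 + 7 = 709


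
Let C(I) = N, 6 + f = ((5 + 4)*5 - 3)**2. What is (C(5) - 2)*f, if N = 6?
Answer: 7032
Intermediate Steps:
f = 1758 (f = -6 + ((5 + 4)*5 - 3)**2 = -6 + (9*5 - 3)**2 = -6 + (45 - 3)**2 = -6 + 42**2 = -6 + 1764 = 1758)
C(I) = 6
(C(5) - 2)*f = (6 - 2)*1758 = 4*1758 = 7032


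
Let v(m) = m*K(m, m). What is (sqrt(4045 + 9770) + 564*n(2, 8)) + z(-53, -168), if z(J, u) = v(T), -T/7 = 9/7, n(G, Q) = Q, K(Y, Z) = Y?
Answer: 4593 + 3*sqrt(1535) ≈ 4710.5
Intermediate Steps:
T = -9 (T = -63/7 = -7*9/7 = -9)
v(m) = m**2 (v(m) = m*m = m**2)
z(J, u) = 81 (z(J, u) = (-9)**2 = 81)
(sqrt(4045 + 9770) + 564*n(2, 8)) + z(-53, -168) = (sqrt(4045 + 9770) + 564*8) + 81 = (sqrt(13815) + 4512) + 81 = (3*sqrt(1535) + 4512) + 81 = (4512 + 3*sqrt(1535)) + 81 = 4593 + 3*sqrt(1535)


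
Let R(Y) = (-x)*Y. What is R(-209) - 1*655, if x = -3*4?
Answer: -3163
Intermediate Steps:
x = -12
R(Y) = 12*Y (R(Y) = (-1*(-12))*Y = 12*Y)
R(-209) - 1*655 = 12*(-209) - 1*655 = -2508 - 655 = -3163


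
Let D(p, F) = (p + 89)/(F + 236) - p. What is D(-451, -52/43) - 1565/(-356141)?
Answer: 808043750085/1797799768 ≈ 449.46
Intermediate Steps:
D(p, F) = -p + (89 + p)/(236 + F) (D(p, F) = (89 + p)/(236 + F) - p = -p + (89 + p)/(236 + F))
D(-451, -52/43) - 1565/(-356141) = (89 - 235*(-451) - 1*(-52/43)*(-451))/(236 - 52/43) - 1565/(-356141) = (89 + 105985 - 1*(-52*1/43)*(-451))/(236 - 52*1/43) - 1565*(-1)/356141 = (89 + 105985 - 1*(-52/43)*(-451))/(236 - 52/43) - 1*(-1565/356141) = (89 + 105985 - 23452/43)/(10096/43) + 1565/356141 = (43/10096)*(4537730/43) + 1565/356141 = 2268865/5048 + 1565/356141 = 808043750085/1797799768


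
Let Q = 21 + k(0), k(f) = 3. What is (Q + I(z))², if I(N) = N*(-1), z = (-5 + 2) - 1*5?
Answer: 1024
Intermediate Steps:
z = -8 (z = -3 - 5 = -8)
I(N) = -N
Q = 24 (Q = 21 + 3 = 24)
(Q + I(z))² = (24 - 1*(-8))² = (24 + 8)² = 32² = 1024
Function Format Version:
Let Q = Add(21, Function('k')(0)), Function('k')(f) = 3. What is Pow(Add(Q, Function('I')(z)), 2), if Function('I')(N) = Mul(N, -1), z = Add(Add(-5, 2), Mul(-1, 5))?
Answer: 1024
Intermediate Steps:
z = -8 (z = Add(-3, -5) = -8)
Function('I')(N) = Mul(-1, N)
Q = 24 (Q = Add(21, 3) = 24)
Pow(Add(Q, Function('I')(z)), 2) = Pow(Add(24, Mul(-1, -8)), 2) = Pow(Add(24, 8), 2) = Pow(32, 2) = 1024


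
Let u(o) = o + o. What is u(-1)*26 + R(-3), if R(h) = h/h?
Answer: -51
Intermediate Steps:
R(h) = 1
u(o) = 2*o
u(-1)*26 + R(-3) = (2*(-1))*26 + 1 = -2*26 + 1 = -52 + 1 = -51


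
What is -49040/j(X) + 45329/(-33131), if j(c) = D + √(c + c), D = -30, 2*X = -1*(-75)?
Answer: 649399077/364441 + 9808*√3/33 ≈ 2296.7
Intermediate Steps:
X = 75/2 (X = (-1*(-75))/2 = (½)*75 = 75/2 ≈ 37.500)
j(c) = -30 + √2*√c (j(c) = -30 + √(c + c) = -30 + √(2*c) = -30 + √2*√c)
-49040/j(X) + 45329/(-33131) = -49040/(-30 + √2*√(75/2)) + 45329/(-33131) = -49040/(-30 + √2*(5*√6/2)) + 45329*(-1/33131) = -49040/(-30 + 5*√3) - 45329/33131 = -45329/33131 - 49040/(-30 + 5*√3)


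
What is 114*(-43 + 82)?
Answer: 4446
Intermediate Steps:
114*(-43 + 82) = 114*39 = 4446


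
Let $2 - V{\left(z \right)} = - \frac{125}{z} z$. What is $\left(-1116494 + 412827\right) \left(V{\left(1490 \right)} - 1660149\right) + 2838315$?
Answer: $1168105538989$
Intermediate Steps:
$V{\left(z \right)} = 127$ ($V{\left(z \right)} = 2 - - \frac{125}{z} z = 2 - -125 = 2 + 125 = 127$)
$\left(-1116494 + 412827\right) \left(V{\left(1490 \right)} - 1660149\right) + 2838315 = \left(-1116494 + 412827\right) \left(127 - 1660149\right) + 2838315 = \left(-703667\right) \left(-1660022\right) + 2838315 = 1168102700674 + 2838315 = 1168105538989$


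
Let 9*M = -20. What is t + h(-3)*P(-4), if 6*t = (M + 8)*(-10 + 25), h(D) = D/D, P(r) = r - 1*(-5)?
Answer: 139/9 ≈ 15.444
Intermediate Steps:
P(r) = 5 + r (P(r) = r + 5 = 5 + r)
M = -20/9 (M = (⅑)*(-20) = -20/9 ≈ -2.2222)
h(D) = 1
t = 130/9 (t = ((-20/9 + 8)*(-10 + 25))/6 = ((52/9)*15)/6 = (⅙)*(260/3) = 130/9 ≈ 14.444)
t + h(-3)*P(-4) = 130/9 + 1*(5 - 4) = 130/9 + 1*1 = 130/9 + 1 = 139/9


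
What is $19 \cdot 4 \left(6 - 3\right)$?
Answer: $228$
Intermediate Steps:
$19 \cdot 4 \left(6 - 3\right) = 19 \cdot 4 \cdot 3 = 19 \cdot 12 = 228$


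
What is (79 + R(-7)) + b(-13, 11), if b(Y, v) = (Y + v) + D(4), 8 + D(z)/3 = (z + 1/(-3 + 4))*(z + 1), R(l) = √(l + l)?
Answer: 128 + I*√14 ≈ 128.0 + 3.7417*I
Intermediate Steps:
R(l) = √2*√l (R(l) = √(2*l) = √2*√l)
D(z) = -24 + 3*(1 + z)² (D(z) = -24 + 3*((z + 1/(-3 + 4))*(z + 1)) = -24 + 3*((z + 1/1)*(1 + z)) = -24 + 3*((z + 1)*(1 + z)) = -24 + 3*((1 + z)*(1 + z)) = -24 + 3*(1 + z)²)
b(Y, v) = 51 + Y + v (b(Y, v) = (Y + v) + (-24 + 3*(1 + 4)²) = (Y + v) + (-24 + 3*5²) = (Y + v) + (-24 + 3*25) = (Y + v) + (-24 + 75) = (Y + v) + 51 = 51 + Y + v)
(79 + R(-7)) + b(-13, 11) = (79 + √2*√(-7)) + (51 - 13 + 11) = (79 + √2*(I*√7)) + 49 = (79 + I*√14) + 49 = 128 + I*√14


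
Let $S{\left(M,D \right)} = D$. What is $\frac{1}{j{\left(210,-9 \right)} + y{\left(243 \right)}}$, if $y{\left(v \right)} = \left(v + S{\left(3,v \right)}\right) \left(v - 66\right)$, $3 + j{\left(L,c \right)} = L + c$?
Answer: $\frac{1}{86220} \approx 1.1598 \cdot 10^{-5}$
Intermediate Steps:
$j{\left(L,c \right)} = -3 + L + c$ ($j{\left(L,c \right)} = -3 + \left(L + c\right) = -3 + L + c$)
$y{\left(v \right)} = 2 v \left(-66 + v\right)$ ($y{\left(v \right)} = \left(v + v\right) \left(v - 66\right) = 2 v \left(-66 + v\right)$)
$\frac{1}{j{\left(210,-9 \right)} + y{\left(243 \right)}} = \frac{1}{\left(-3 + 210 - 9\right) + 2 \cdot 243 \left(-66 + 243\right)} = \frac{1}{198 + 2 \cdot 243 \cdot 177} = \frac{1}{198 + 86022} = \frac{1}{86220}$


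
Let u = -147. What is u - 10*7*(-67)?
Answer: 4543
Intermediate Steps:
u - 10*7*(-67) = -147 - 10*7*(-67) = -147 - 70*(-67) = -147 + 4690 = 4543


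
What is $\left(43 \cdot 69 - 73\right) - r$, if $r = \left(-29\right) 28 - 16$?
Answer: $3722$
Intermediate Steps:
$r = -828$ ($r = -812 - 16 = -828$)
$\left(43 \cdot 69 - 73\right) - r = \left(43 \cdot 69 - 73\right) - -828 = \left(2967 - 73\right) + 828 = 2894 + 828 = 3722$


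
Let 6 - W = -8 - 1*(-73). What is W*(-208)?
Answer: 12272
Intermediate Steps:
W = -59 (W = 6 - (-8 - 1*(-73)) = 6 - (-8 + 73) = 6 - 1*65 = 6 - 65 = -59)
W*(-208) = -59*(-208) = 12272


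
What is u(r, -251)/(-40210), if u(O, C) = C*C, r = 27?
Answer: -63001/40210 ≈ -1.5668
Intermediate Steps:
u(O, C) = C**2
u(r, -251)/(-40210) = (-251)**2/(-40210) = 63001*(-1/40210) = -63001/40210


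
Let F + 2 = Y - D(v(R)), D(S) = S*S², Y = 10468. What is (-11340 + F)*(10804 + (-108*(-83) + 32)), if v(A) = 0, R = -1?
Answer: -17305200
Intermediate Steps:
D(S) = S³
F = 10466 (F = -2 + (10468 - 1*0³) = -2 + (10468 - 1*0) = -2 + (10468 + 0) = -2 + 10468 = 10466)
(-11340 + F)*(10804 + (-108*(-83) + 32)) = (-11340 + 10466)*(10804 + (-108*(-83) + 32)) = -874*(10804 + (8964 + 32)) = -874*(10804 + 8996) = -874*19800 = -17305200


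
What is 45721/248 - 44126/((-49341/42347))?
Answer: 465669642917/12236568 ≈ 38056.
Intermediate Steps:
45721/248 - 44126/((-49341/42347)) = 45721*(1/248) - 44126/((-49341*1/42347)) = 45721/248 - 44126/(-49341/42347) = 45721/248 - 44126*(-42347/49341) = 45721/248 + 1868603722/49341 = 465669642917/12236568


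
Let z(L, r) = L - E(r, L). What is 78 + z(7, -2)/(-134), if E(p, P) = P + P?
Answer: 10459/134 ≈ 78.052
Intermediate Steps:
E(p, P) = 2*P
z(L, r) = -L (z(L, r) = L - 2*L = -L)
78 + z(7, -2)/(-134) = 78 - 1*7/(-134) = 78 - 7*(-1/134) = 78 + 7/134 = 10459/134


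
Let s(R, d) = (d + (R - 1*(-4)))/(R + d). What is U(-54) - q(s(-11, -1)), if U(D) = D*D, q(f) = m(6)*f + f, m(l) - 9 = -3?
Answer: 8734/3 ≈ 2911.3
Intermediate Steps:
s(R, d) = (4 + R + d)/(R + d) (s(R, d) = (d + (R + 4))/(R + d) = (d + (4 + R))/(R + d) = (4 + R + d)/(R + d))
m(l) = 6 (m(l) = 9 - 3 = 6)
q(f) = 7*f (q(f) = 6*f + f = 7*f)
U(D) = D²
U(-54) - q(s(-11, -1)) = (-54)² - 7*(4 - 11 - 1)/(-11 - 1) = 2916 - 7*-8/(-12) = 2916 - 7*(-1/12*(-8)) = 2916 - 7*2/3 = 2916 - 1*14/3 = 2916 - 14/3 = 8734/3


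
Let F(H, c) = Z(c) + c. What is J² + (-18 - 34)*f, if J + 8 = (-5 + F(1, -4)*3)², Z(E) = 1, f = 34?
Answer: 33576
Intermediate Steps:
F(H, c) = 1 + c
J = 188 (J = -8 + (-5 + (1 - 4)*3)² = -8 + (-5 - 3*3)² = -8 + (-5 - 9)² = -8 + (-14)² = -8 + 196 = 188)
J² + (-18 - 34)*f = 188² + (-18 - 34)*34 = 35344 - 52*34 = 35344 - 1768 = 33576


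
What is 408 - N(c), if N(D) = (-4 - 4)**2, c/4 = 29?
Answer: 344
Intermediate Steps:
c = 116 (c = 4*29 = 116)
N(D) = 64 (N(D) = (-8)**2 = 64)
408 - N(c) = 408 - 1*64 = 408 - 64 = 344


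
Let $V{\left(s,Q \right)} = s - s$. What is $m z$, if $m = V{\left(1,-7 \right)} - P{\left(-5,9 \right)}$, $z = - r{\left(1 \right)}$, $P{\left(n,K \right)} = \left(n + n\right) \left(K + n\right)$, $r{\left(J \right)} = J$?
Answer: $-40$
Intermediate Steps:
$P{\left(n,K \right)} = 2 n \left(K + n\right)$
$V{\left(s,Q \right)} = 0$
$z = -1$ ($z = \left(-1\right) 1 = -1$)
$m = 40$ ($m = 0 - 2 \left(-5\right) \left(9 - 5\right) = 0 - 2 \left(-5\right) 4 = 0 - -40 = 0 + 40 = 40$)
$m z = 40 \left(-1\right) = -40$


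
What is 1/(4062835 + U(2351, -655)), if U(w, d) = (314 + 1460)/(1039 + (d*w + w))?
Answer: 1536515/6242606918251 ≈ 2.4613e-7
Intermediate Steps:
U(w, d) = 1774/(1039 + w + d*w) (U(w, d) = 1774/(1039 + (w + d*w)) = 1774/(1039 + w + d*w))
1/(4062835 + U(2351, -655)) = 1/(4062835 + 1774/(1039 + 2351 - 655*2351)) = 1/(4062835 + 1774/(1039 + 2351 - 1539905)) = 1/(4062835 + 1774/(-1536515)) = 1/(4062835 + 1774*(-1/1536515)) = 1/(4062835 - 1774/1536515) = 1/(6242606918251/1536515) = 1536515/6242606918251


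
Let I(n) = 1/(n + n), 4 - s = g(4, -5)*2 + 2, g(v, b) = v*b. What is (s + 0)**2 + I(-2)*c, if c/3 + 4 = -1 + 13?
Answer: 1758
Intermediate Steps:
g(v, b) = b*v
s = 42 (s = 4 - (-5*4*2 + 2) = 4 - (-20*2 + 2) = 4 - (-40 + 2) = 4 - 1*(-38) = 4 + 38 = 42)
I(n) = 1/(2*n)
c = 24 (c = -12 + 3*(-1 + 13) = -12 + 3*12 = -12 + 36 = 24)
(s + 0)**2 + I(-2)*c = (42 + 0)**2 + ((1/2)/(-2))*24 = 42**2 + ((1/2)*(-1/2))*24 = 1764 - 1/4*24 = 1764 - 6 = 1758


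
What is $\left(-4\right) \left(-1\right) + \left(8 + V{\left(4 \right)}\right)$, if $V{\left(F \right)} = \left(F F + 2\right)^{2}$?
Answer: $336$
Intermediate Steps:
$V{\left(F \right)} = \left(2 + F^{2}\right)^{2}$ ($V{\left(F \right)} = \left(F^{2} + 2\right)^{2} = \left(2 + F^{2}\right)^{2}$)
$\left(-4\right) \left(-1\right) + \left(8 + V{\left(4 \right)}\right) = \left(-4\right) \left(-1\right) + \left(8 + \left(2 + 4^{2}\right)^{2}\right) = 4 + \left(8 + \left(2 + 16\right)^{2}\right) = 4 + \left(8 + 18^{2}\right) = 4 + \left(8 + 324\right) = 4 + 332 = 336$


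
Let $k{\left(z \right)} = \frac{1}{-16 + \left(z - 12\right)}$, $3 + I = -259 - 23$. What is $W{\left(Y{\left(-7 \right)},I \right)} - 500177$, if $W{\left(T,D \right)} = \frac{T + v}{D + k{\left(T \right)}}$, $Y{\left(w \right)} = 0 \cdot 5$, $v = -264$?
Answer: $- \frac{3991905245}{7981} \approx -5.0018 \cdot 10^{5}$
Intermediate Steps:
$Y{\left(w \right)} = 0$
$I = -285$ ($I = -3 - 282 = -285$)
$k{\left(z \right)} = \frac{1}{-28 + z}$ ($k{\left(z \right)} = \frac{1}{-16 + \left(z - 12\right)} = \frac{1}{-16 + \left(-12 + z\right)} = \frac{1}{-28 + z}$)
$W{\left(T,D \right)} = \frac{-264 + T}{D + \frac{1}{-28 + T}}$ ($W{\left(T,D \right)} = \frac{T - 264}{D + \frac{1}{-28 + T}} = \frac{-264 + T}{D + \frac{1}{-28 + T}}$)
$W{\left(Y{\left(-7 \right)},I \right)} - 500177 = \frac{\left(-264 + 0\right) \left(-28 + 0\right)}{1 - 285 \left(-28 + 0\right)} - 500177 = \frac{1}{1 - -7980} \left(-264\right) \left(-28\right) - 500177 = \frac{1}{1 + 7980} \left(-264\right) \left(-28\right) - 500177 = \frac{1}{7981} \left(-264\right) \left(-28\right) - 500177 = \frac{7392}{7981} - 500177 = - \frac{3991905245}{7981}$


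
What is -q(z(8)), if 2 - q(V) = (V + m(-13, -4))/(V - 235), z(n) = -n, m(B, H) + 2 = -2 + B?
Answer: -461/243 ≈ -1.8971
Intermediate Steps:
m(B, H) = -4 + B (m(B, H) = -2 + (-2 + B) = -4 + B)
q(V) = 2 - (-17 + V)/(-235 + V) (q(V) = 2 - (V + (-4 - 13))/(V - 235) = 2 - (V - 17)/(-235 + V) = 2 - (-17 + V)/(-235 + V))
-q(z(8)) = -(-453 - 1*8)/(-235 - 1*8) = -(-453 - 8)/(-235 - 8) = -(-461)/(-243) = -(-1)*(-461)/243 = -1*461/243 = -461/243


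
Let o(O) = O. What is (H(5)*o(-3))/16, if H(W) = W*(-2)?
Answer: 15/8 ≈ 1.8750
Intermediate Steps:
H(W) = -2*W
(H(5)*o(-3))/16 = (-2*5*(-3))/16 = -10*(-3)*(1/16) = 30*(1/16) = 15/8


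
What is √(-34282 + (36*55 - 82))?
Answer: 8*I*√506 ≈ 179.96*I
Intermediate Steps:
√(-34282 + (36*55 - 82)) = √(-34282 + (1980 - 82)) = √(-34282 + 1898) = √(-32384) = 8*I*√506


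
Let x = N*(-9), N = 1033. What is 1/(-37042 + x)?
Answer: -1/46339 ≈ -2.1580e-5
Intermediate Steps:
x = -9297 (x = 1033*(-9) = -9297)
1/(-37042 + x) = 1/(-37042 - 9297) = 1/(-46339) = -1/46339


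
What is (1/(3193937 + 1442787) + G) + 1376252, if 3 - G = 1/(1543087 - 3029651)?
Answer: 1185779067515428121/861598372042 ≈ 1.3763e+6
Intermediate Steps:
G = 4459693/1486564 (G = 3 - 1/(1543087 - 3029651) = 3 - 1/(-1486564) = 3 - 1*(-1/1486564) = 3 + 1/1486564 = 4459693/1486564 ≈ 3.0000)
(1/(3193937 + 1442787) + G) + 1376252 = (1/(3193937 + 1442787) + 4459693/1486564) + 1376252 = (1/4636724 + 4459693/1486564) + 1376252 = 2584795881537/861598372042 + 1376252 = 1185779067515428121/861598372042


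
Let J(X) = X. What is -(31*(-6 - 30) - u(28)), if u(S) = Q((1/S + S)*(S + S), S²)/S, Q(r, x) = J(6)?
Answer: 15627/14 ≈ 1116.2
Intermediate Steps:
Q(r, x) = 6
u(S) = 6/S
-(31*(-6 - 30) - u(28)) = -(31*(-6 - 30) - 6/28) = -(31*(-36) - 6/28) = -(-1116 - 1*3/14) = -(-1116 - 3/14) = -1*(-15627/14) = 15627/14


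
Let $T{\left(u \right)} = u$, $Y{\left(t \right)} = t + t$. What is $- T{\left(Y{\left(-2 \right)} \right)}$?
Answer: $4$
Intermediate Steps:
$Y{\left(t \right)} = 2 t$
$- T{\left(Y{\left(-2 \right)} \right)} = - 2 \left(-2\right) = \left(-1\right) \left(-4\right) = 4$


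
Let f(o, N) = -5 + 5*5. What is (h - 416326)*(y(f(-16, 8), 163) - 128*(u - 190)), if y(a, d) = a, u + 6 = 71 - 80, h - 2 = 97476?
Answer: -8372948480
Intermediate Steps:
h = 97478 (h = 2 + 97476 = 97478)
f(o, N) = 20 (f(o, N) = -5 + 25 = 20)
u = -15 (u = -6 + (71 - 80) = -6 - 9 = -15)
(h - 416326)*(y(f(-16, 8), 163) - 128*(u - 190)) = (97478 - 416326)*(20 - 128*(-15 - 190)) = -318848*(20 - 128*(-205)) = -318848*(20 + 26240) = -318848*26260 = -8372948480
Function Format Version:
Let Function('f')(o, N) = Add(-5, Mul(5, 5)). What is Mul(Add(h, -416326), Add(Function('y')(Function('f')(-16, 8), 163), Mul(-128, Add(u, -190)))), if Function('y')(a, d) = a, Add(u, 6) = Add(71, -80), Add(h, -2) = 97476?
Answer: -8372948480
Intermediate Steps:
h = 97478 (h = Add(2, 97476) = 97478)
Function('f')(o, N) = 20 (Function('f')(o, N) = Add(-5, 25) = 20)
u = -15 (u = Add(-6, Add(71, -80)) = Add(-6, -9) = -15)
Mul(Add(h, -416326), Add(Function('y')(Function('f')(-16, 8), 163), Mul(-128, Add(u, -190)))) = Mul(Add(97478, -416326), Add(20, Mul(-128, Add(-15, -190)))) = Mul(-318848, Add(20, Mul(-128, -205))) = Mul(-318848, Add(20, 26240)) = Mul(-318848, 26260) = -8372948480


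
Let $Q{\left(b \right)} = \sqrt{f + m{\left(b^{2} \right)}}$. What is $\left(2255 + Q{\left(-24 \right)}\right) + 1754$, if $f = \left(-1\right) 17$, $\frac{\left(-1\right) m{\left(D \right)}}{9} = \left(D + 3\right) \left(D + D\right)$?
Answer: $4009 + i \sqrt{6003089} \approx 4009.0 + 2450.1 i$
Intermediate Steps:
$m{\left(D \right)} = - 18 D \left(3 + D\right)$ ($m{\left(D \right)} = - 9 \left(D + 3\right) \left(D + D\right) = - 9 \left(3 + D\right) 2 D = - 9 \cdot 2 D \left(3 + D\right) = - 18 D \left(3 + D\right)$)
$f = -17$
$Q{\left(b \right)} = \sqrt{-17 - 18 b^{2} \left(3 + b^{2}\right)}$
$\left(2255 + Q{\left(-24 \right)}\right) + 1754 = \left(2255 + \sqrt{-17 - 18 \left(-24\right)^{2} \left(3 + \left(-24\right)^{2}\right)}\right) + 1754 = \left(2255 + \sqrt{-17 - 10368 \left(3 + 576\right)}\right) + 1754 = \left(2255 + \sqrt{-17 - 10368 \cdot 579}\right) + 1754 = \left(2255 + \sqrt{-17 - 6003072}\right) + 1754 = \left(2255 + \sqrt{-6003089}\right) + 1754 = \left(2255 + i \sqrt{6003089}\right) + 1754 = 4009 + i \sqrt{6003089}$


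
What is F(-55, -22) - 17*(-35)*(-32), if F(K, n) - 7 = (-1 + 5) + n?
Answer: -19051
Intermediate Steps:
F(K, n) = 11 + n (F(K, n) = 7 + ((-1 + 5) + n) = 7 + (4 + n) = 11 + n)
F(-55, -22) - 17*(-35)*(-32) = (11 - 22) - 17*(-35)*(-32) = -11 - (-595)*(-32) = -11 - 1*19040 = -11 - 19040 = -19051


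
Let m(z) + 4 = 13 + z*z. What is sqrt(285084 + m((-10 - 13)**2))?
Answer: sqrt(564934) ≈ 751.62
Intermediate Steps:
m(z) = 9 + z**2 (m(z) = -4 + (13 + z*z) = -4 + (13 + z**2) = 9 + z**2)
sqrt(285084 + m((-10 - 13)**2)) = sqrt(285084 + (9 + ((-10 - 13)**2)**2)) = sqrt(285084 + (9 + ((-23)**2)**2)) = sqrt(285084 + (9 + 529**2)) = sqrt(285084 + (9 + 279841)) = sqrt(285084 + 279850) = sqrt(564934)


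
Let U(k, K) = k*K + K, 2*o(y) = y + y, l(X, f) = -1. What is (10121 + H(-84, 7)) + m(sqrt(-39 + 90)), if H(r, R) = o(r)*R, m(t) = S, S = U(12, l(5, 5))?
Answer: 9520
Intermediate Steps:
o(y) = y (o(y) = (y + y)/2 = (2*y)/2 = y)
U(k, K) = K + K*k (U(k, K) = K*k + K = K + K*k)
S = -13 (S = -(1 + 12) = -1*13 = -13)
m(t) = -13
H(r, R) = R*r (H(r, R) = r*R = R*r)
(10121 + H(-84, 7)) + m(sqrt(-39 + 90)) = (10121 + 7*(-84)) - 13 = (10121 - 588) - 13 = 9533 - 13 = 9520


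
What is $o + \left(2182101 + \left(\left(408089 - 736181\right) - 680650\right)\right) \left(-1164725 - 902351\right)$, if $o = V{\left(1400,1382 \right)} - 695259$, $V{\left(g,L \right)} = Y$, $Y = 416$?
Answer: $-2425422923127$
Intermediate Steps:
$V{\left(g,L \right)} = 416$
$o = -694843$ ($o = 416 - 695259 = -694843$)
$o + \left(2182101 + \left(\left(408089 - 736181\right) - 680650\right)\right) \left(-1164725 - 902351\right) = -694843 + \left(2182101 + \left(\left(408089 - 736181\right) - 680650\right)\right) \left(-1164725 - 902351\right) = -694843 + \left(2182101 - 1008742\right) \left(-2067076\right) = -694843 + 1173359 \left(-2067076\right) = -694843 - 2425422228284 = -2425422923127$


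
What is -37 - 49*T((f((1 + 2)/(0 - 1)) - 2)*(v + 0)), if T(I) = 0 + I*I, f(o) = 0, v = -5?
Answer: -4937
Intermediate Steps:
T(I) = I² (T(I) = 0 + I² = I²)
-37 - 49*T((f((1 + 2)/(0 - 1)) - 2)*(v + 0)) = -37 - 49*(0 - 2)²*(-5 + 0)² = -37 - 49*(-2*(-5))² = -37 - 49*10² = -37 - 49*100 = -37 - 4900 = -4937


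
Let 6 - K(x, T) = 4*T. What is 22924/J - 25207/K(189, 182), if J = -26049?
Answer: 33687685/989862 ≈ 34.033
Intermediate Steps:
K(x, T) = 6 - 4*T
22924/J - 25207/K(189, 182) = 22924/(-26049) - 25207/(6 - 4*182) = 22924*(-1/26049) - 25207/(6 - 728) = -22924/26049 - 25207/(-722) = -22924/26049 - 25207*(-1/722) = -22924/26049 + 25207/722 = 33687685/989862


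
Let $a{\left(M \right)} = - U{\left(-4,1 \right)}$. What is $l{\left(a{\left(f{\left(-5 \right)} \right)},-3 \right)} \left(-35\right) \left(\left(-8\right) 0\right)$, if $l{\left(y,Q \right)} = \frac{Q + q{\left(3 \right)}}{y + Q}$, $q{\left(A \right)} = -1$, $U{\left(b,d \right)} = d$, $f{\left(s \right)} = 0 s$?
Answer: $0$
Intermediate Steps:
$f{\left(s \right)} = 0$
$a{\left(M \right)} = -1$ ($a{\left(M \right)} = \left(-1\right) 1 = -1$)
$l{\left(y,Q \right)} = \frac{-1 + Q}{Q + y}$ ($l{\left(y,Q \right)} = \frac{Q - 1}{y + Q} = \frac{-1 + Q}{Q + y}$)
$l{\left(a{\left(f{\left(-5 \right)} \right)},-3 \right)} \left(-35\right) \left(\left(-8\right) 0\right) = \frac{-1 - 3}{-3 - 1} \left(-35\right) \left(\left(-8\right) 0\right) = \frac{1}{-4} \left(-4\right) \left(-35\right) 0 = \left(- \frac{1}{4}\right) \left(-4\right) \left(-35\right) 0 = 1 \left(-35\right) 0 = \left(-35\right) 0 = 0$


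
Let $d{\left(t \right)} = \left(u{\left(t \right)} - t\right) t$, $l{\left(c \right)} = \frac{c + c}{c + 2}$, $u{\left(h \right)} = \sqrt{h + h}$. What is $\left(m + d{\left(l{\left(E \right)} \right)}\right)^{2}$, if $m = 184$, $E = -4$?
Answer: $28352 + 2688 \sqrt{2} \approx 32153.0$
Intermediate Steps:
$u{\left(h \right)} = \sqrt{2} \sqrt{h}$ ($u{\left(h \right)} = \sqrt{2 h} = \sqrt{2} \sqrt{h}$)
$l{\left(c \right)} = \frac{2 c}{2 + c}$
$d{\left(t \right)} = t \left(- t + \sqrt{2} \sqrt{t}\right)$ ($d{\left(t \right)} = \left(\sqrt{2} \sqrt{t} - t\right) t = \left(- t + \sqrt{2} \sqrt{t}\right) t = t \left(- t + \sqrt{2} \sqrt{t}\right)$)
$\left(m + d{\left(l{\left(E \right)} \right)}\right)^{2} = \left(184 + 2 \left(-4\right) \frac{1}{2 - 4} \left(- \frac{2 \left(-4\right)}{2 - 4} + \sqrt{2} \sqrt{2 \left(-4\right) \frac{1}{2 - 4}}\right)\right)^{2} = \left(184 + 2 \left(-4\right) \frac{1}{-2} \left(- \frac{2 \left(-4\right)}{-2} + \sqrt{2} \sqrt{2 \left(-4\right) \frac{1}{-2}}\right)\right)^{2} = \left(184 + 2 \left(-4\right) \left(- \frac{1}{2}\right) \left(- \frac{2 \left(-4\right) \left(-1\right)}{2} + \sqrt{2} \sqrt{2 \left(-4\right) \left(- \frac{1}{2}\right)}\right)\right)^{2} = \left(184 + 4 \left(\left(-1\right) 4 + \sqrt{2} \sqrt{4}\right)\right)^{2} = \left(184 + 4 \left(-4 + \sqrt{2} \cdot 2\right)\right)^{2} = \left(184 + 4 \left(-4 + 2 \sqrt{2}\right)\right)^{2} = \left(184 - \left(16 - 8 \sqrt{2}\right)\right)^{2} = \left(168 + 8 \sqrt{2}\right)^{2}$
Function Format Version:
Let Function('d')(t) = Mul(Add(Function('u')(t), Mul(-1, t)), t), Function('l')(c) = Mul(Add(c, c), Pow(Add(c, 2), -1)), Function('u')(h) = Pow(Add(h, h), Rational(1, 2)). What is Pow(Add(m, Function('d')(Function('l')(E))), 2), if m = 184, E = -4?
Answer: Add(28352, Mul(2688, Pow(2, Rational(1, 2)))) ≈ 32153.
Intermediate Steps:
Function('u')(h) = Mul(Pow(2, Rational(1, 2)), Pow(h, Rational(1, 2))) (Function('u')(h) = Pow(Mul(2, h), Rational(1, 2)) = Mul(Pow(2, Rational(1, 2)), Pow(h, Rational(1, 2))))
Function('l')(c) = Mul(2, c, Pow(Add(2, c), -1)) (Function('l')(c) = Mul(Mul(2, c), Pow(Add(2, c), -1)) = Mul(2, c, Pow(Add(2, c), -1)))
Function('d')(t) = Mul(t, Add(Mul(-1, t), Mul(Pow(2, Rational(1, 2)), Pow(t, Rational(1, 2))))) (Function('d')(t) = Mul(Add(Mul(Pow(2, Rational(1, 2)), Pow(t, Rational(1, 2))), Mul(-1, t)), t) = Mul(Add(Mul(-1, t), Mul(Pow(2, Rational(1, 2)), Pow(t, Rational(1, 2)))), t) = Mul(t, Add(Mul(-1, t), Mul(Pow(2, Rational(1, 2)), Pow(t, Rational(1, 2))))))
Pow(Add(m, Function('d')(Function('l')(E))), 2) = Pow(Add(184, Mul(Mul(2, -4, Pow(Add(2, -4), -1)), Add(Mul(-1, Mul(2, -4, Pow(Add(2, -4), -1))), Mul(Pow(2, Rational(1, 2)), Pow(Mul(2, -4, Pow(Add(2, -4), -1)), Rational(1, 2)))))), 2) = Pow(Add(184, Mul(Mul(2, -4, Pow(-2, -1)), Add(Mul(-1, Mul(2, -4, Pow(-2, -1))), Mul(Pow(2, Rational(1, 2)), Pow(Mul(2, -4, Pow(-2, -1)), Rational(1, 2)))))), 2) = Pow(Add(184, Mul(Mul(2, -4, Rational(-1, 2)), Add(Mul(-1, Mul(2, -4, Rational(-1, 2))), Mul(Pow(2, Rational(1, 2)), Pow(Mul(2, -4, Rational(-1, 2)), Rational(1, 2)))))), 2) = Pow(Add(184, Mul(4, Add(Mul(-1, 4), Mul(Pow(2, Rational(1, 2)), Pow(4, Rational(1, 2)))))), 2) = Pow(Add(184, Mul(4, Add(-4, Mul(Pow(2, Rational(1, 2)), 2)))), 2) = Pow(Add(184, Mul(4, Add(-4, Mul(2, Pow(2, Rational(1, 2)))))), 2) = Pow(Add(184, Add(-16, Mul(8, Pow(2, Rational(1, 2))))), 2) = Pow(Add(168, Mul(8, Pow(2, Rational(1, 2)))), 2)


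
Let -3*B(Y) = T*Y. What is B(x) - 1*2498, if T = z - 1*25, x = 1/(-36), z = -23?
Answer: -22486/9 ≈ -2498.4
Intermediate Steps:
x = -1/36 ≈ -0.027778
T = -48 (T = -23 - 1*25 = -23 - 25 = -48)
B(Y) = 16*Y (B(Y) = -(-16)*Y = 16*Y)
B(x) - 1*2498 = 16*(-1/36) - 1*2498 = -4/9 - 2498 = -22486/9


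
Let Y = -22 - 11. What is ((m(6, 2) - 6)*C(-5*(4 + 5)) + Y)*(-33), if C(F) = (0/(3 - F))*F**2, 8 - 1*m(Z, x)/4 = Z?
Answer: 1089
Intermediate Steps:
Y = -33
m(Z, x) = 32 - 4*Z
C(F) = 0 (C(F) = 0*F**2 = 0)
((m(6, 2) - 6)*C(-5*(4 + 5)) + Y)*(-33) = (((32 - 4*6) - 6)*0 - 33)*(-33) = (((32 - 24) - 6)*0 - 33)*(-33) = ((8 - 6)*0 - 33)*(-33) = (2*0 - 33)*(-33) = (0 - 33)*(-33) = -33*(-33) = 1089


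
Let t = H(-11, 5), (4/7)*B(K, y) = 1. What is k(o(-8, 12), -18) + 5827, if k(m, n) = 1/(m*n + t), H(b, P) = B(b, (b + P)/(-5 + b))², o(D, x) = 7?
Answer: 11461693/1967 ≈ 5827.0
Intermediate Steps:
B(K, y) = 7/4 (B(K, y) = (7/4)*1 = 7/4)
H(b, P) = 49/16 (H(b, P) = (7/4)² = 49/16)
t = 49/16 ≈ 3.0625
k(m, n) = 1/(49/16 + m*n) (k(m, n) = 1/(m*n + 49/16) = 1/(49/16 + m*n))
k(o(-8, 12), -18) + 5827 = 16/(49 + 16*7*(-18)) + 5827 = 16/(49 - 2016) + 5827 = 16/(-1967) + 5827 = 16*(-1/1967) + 5827 = -16/1967 + 5827 = 11461693/1967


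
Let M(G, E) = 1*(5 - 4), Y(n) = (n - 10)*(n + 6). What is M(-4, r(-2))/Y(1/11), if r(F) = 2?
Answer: -121/7303 ≈ -0.016569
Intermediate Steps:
Y(n) = (-10 + n)*(6 + n)
M(G, E) = 1 (M(G, E) = 1*1 = 1)
M(-4, r(-2))/Y(1/11) = 1/(-60 + (1/11)² - 4/11) = 1/(-60 + (1/11)² - 4*1/11) = 1/(-60 + 1/121 - 4/11) = 1/(-7303/121) = 1*(-121/7303) = -121/7303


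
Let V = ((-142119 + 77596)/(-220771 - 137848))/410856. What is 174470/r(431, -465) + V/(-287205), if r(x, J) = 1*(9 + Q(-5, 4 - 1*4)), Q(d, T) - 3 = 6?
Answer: 45574369773100607253/4701889470486680 ≈ 9692.8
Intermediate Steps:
Q(d, T) = 9 (Q(d, T) = 3 + 6 = 9)
r(x, J) = 18 (r(x, J) = 1*(9 + 9) = 1*18 = 18)
V = 64523/147340767864 (V = -64523/(-358619)*(1/410856) = -64523*(-1/358619)*(1/410856) = (64523/358619)*(1/410856) = 64523/147340767864 ≈ 4.3792e-7)
174470/r(431, -465) + V/(-287205) = 174470/18 + (64523/147340767864)/(-287205) = 174470*(1/18) + (64523/147340767864)*(-1/287205) = 87235/9 - 64523/42317005234380120 = 45574369773100607253/4701889470486680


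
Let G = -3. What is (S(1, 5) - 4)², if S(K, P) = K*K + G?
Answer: 36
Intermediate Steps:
S(K, P) = -3 + K² (S(K, P) = K*K - 3 = K² - 3 = -3 + K²)
(S(1, 5) - 4)² = ((-3 + 1²) - 4)² = ((-3 + 1) - 4)² = (-2 - 4)² = (-6)² = 36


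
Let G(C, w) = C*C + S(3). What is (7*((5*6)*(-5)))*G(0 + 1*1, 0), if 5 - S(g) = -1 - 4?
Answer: -11550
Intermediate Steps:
S(g) = 10 (S(g) = 5 - (-1 - 4) = 5 - 1*(-5) = 5 + 5 = 10)
G(C, w) = 10 + C² (G(C, w) = C*C + 10 = C² + 10 = 10 + C²)
(7*((5*6)*(-5)))*G(0 + 1*1, 0) = (7*((5*6)*(-5)))*(10 + (0 + 1*1)²) = (7*(30*(-5)))*(10 + (0 + 1)²) = (7*(-150))*(10 + 1²) = -1050*(10 + 1) = -1050*11 = -11550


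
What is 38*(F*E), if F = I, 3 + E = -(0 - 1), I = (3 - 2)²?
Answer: -76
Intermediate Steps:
I = 1 (I = 1² = 1)
E = -2 (E = -3 - (0 - 1) = -3 - 1*(-1) = -3 + 1 = -2)
F = 1
38*(F*E) = 38*(1*(-2)) = 38*(-2) = -76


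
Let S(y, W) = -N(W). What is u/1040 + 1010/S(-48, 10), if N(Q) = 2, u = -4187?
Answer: -529387/1040 ≈ -509.03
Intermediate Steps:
S(y, W) = -2 (S(y, W) = -1*2 = -2)
u/1040 + 1010/S(-48, 10) = -4187/1040 + 1010/(-2) = -4187*1/1040 + 1010*(-1/2) = -4187/1040 - 505 = -529387/1040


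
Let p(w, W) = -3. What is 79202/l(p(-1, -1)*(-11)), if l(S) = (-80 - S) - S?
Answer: -39601/73 ≈ -542.48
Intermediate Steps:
l(S) = -80 - 2*S
79202/l(p(-1, -1)*(-11)) = 79202/(-80 - (-6)*(-11)) = 79202/(-80 - 2*33) = 79202/(-80 - 66) = 79202/(-146) = 79202*(-1/146) = -39601/73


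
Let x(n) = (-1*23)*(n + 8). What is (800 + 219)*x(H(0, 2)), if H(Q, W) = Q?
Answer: -187496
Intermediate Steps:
x(n) = -184 - 23*n (x(n) = -23*(8 + n) = -184 - 23*n)
(800 + 219)*x(H(0, 2)) = (800 + 219)*(-184 - 23*0) = 1019*(-184 + 0) = 1019*(-184) = -187496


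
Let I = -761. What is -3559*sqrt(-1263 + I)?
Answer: -7118*I*sqrt(506) ≈ -1.6012e+5*I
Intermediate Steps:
-3559*sqrt(-1263 + I) = -3559*sqrt(-1263 - 761) = -7118*I*sqrt(506)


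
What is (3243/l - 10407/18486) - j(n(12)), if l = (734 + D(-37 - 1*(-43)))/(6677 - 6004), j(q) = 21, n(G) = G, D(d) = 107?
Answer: 13337060807/5182242 ≈ 2573.6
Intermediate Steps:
l = 841/673 (l = (734 + 107)/(6677 - 6004) = 841/673 ≈ 1.2496)
(3243/l - 10407/18486) - j(n(12)) = (3243/(841/673) - 10407/18486) - 1*21 = (3243*(673/841) - 10407*1/18486) - 21 = (2182539/841 - 3469/6162) - 21 = 13445887889/5182242 - 21 = 13337060807/5182242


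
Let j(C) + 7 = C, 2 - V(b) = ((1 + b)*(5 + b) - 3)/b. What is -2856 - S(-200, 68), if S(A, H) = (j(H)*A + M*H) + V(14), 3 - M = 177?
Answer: 148359/7 ≈ 21194.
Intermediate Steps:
M = -174 (M = 3 - 1*177 = 3 - 177 = -174)
V(b) = 2 - (-3 + (1 + b)*(5 + b))/b (V(b) = 2 - ((1 + b)*(5 + b) - 3)/b = 2 - (-3 + (1 + b)*(5 + b))/b)
j(C) = -7 + C
S(A, H) = -127/7 - 174*H + A*(-7 + H) (S(A, H) = ((-7 + H)*A - 174*H) + (-4 - 1*14 - 2/14) = (A*(-7 + H) - 174*H) + (-4 - 14 - 2*1/14) = (-174*H + A*(-7 + H)) + (-4 - 14 - ⅐) = (-174*H + A*(-7 + H)) - 127/7 = -127/7 - 174*H + A*(-7 + H))
-2856 - S(-200, 68) = -2856 - (-127/7 - 174*68 - 200*(-7 + 68)) = -2856 - (-127/7 - 11832 - 200*61) = -2856 - (-127/7 - 11832 - 12200) = -2856 - 1*(-168351/7) = -2856 + 168351/7 = 148359/7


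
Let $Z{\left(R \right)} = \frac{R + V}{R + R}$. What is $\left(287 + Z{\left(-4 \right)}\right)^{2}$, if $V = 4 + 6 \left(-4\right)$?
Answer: $84100$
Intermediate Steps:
$V = -20$ ($V = 4 - 24 = -20$)
$Z{\left(R \right)} = \frac{-20 + R}{2 R}$ ($Z{\left(R \right)} = \frac{R - 20}{R + R} = \frac{-20 + R}{2 R}$)
$\left(287 + Z{\left(-4 \right)}\right)^{2} = \left(287 + \frac{-20 - 4}{2 \left(-4\right)}\right)^{2} = \left(287 + \frac{1}{2} \left(- \frac{1}{4}\right) \left(-24\right)\right)^{2} = \left(287 + 3\right)^{2} = 290^{2} = 84100$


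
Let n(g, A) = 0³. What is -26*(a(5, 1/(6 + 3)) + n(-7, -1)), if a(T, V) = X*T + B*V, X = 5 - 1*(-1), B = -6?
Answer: -2288/3 ≈ -762.67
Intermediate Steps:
X = 6 (X = 5 + 1 = 6)
n(g, A) = 0
a(T, V) = -6*V + 6*T (a(T, V) = 6*T - 6*V = -6*V + 6*T)
-26*(a(5, 1/(6 + 3)) + n(-7, -1)) = -26*((-6/(6 + 3) + 6*5) + 0) = -26*((-6/9 + 30) + 0) = -26*((-6*⅑ + 30) + 0) = -26*((-⅔ + 30) + 0) = -26*(88/3 + 0) = -26*88/3 = -2288/3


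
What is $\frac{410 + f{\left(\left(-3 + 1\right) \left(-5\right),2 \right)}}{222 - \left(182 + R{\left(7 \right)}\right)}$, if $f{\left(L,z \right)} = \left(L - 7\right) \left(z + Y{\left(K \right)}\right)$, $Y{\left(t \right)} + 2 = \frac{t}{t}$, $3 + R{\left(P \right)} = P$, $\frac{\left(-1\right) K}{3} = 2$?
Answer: $\frac{413}{36} \approx 11.472$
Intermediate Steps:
$K = -6$ ($K = \left(-3\right) 2 = -6$)
$R{\left(P \right)} = -3 + P$
$Y{\left(t \right)} = -1$ ($Y{\left(t \right)} = -2 + \frac{t}{t} = -2 + 1 = -1$)
$f{\left(L,z \right)} = \left(-1 + z\right) \left(-7 + L\right)$ ($f{\left(L,z \right)} = \left(L - 7\right) \left(z - 1\right) = \left(-7 + L\right) \left(-1 + z\right) = \left(-1 + z\right) \left(-7 + L\right)$)
$\frac{410 + f{\left(\left(-3 + 1\right) \left(-5\right),2 \right)}}{222 - \left(182 + R{\left(7 \right)}\right)} = \frac{410 + \left(7 - \left(-3 + 1\right) \left(-5\right) - 14 + \left(-3 + 1\right) \left(-5\right) 2\right)}{222 - 186} = \frac{410 + \left(7 - \left(-2\right) \left(-5\right) - 14 + \left(-2\right) \left(-5\right) 2\right)}{222 - 186} = \frac{410 + \left(7 - 10 - 14 + 10 \cdot 2\right)}{222 - 186} = \frac{410 + \left(7 - 10 - 14 + 20\right)}{222 - 186} = \frac{410 + 3}{36} = 413 \cdot \frac{1}{36} = \frac{413}{36}$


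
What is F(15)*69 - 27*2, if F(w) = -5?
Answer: -399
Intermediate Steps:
F(15)*69 - 27*2 = -5*69 - 27*2 = -345 - 54 = -399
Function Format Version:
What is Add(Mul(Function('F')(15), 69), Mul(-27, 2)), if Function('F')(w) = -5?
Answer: -399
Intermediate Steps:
Add(Mul(Function('F')(15), 69), Mul(-27, 2)) = Add(Mul(-5, 69), Mul(-27, 2)) = Add(-345, -54) = -399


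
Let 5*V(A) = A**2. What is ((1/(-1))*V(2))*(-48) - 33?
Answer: 27/5 ≈ 5.4000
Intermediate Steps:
V(A) = A**2/5
((1/(-1))*V(2))*(-48) - 33 = ((1/(-1))*((1/5)*2**2))*(-48) - 33 = ((-1*1)*((1/5)*4))*(-48) - 33 = -1*4/5*(-48) - 33 = -4/5*(-48) - 33 = 192/5 - 33 = 27/5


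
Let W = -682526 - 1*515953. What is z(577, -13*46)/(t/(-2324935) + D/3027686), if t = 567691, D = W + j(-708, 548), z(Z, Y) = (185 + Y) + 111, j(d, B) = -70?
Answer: 2125830291423820/4505338612341 ≈ 471.85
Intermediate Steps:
z(Z, Y) = 296 + Y
W = -1198479 (W = -682526 - 515953 = -1198479)
D = -1198549 (D = -1198479 - 70 = -1198549)
z(577, -13*46)/(t/(-2324935) + D/3027686) = (296 - 13*46)/(567691/(-2324935) - 1198549/3027686) = (296 - 598)/(567691*(-1/2324935) - 1198549*1/3027686) = -302/(-567691/2324935 - 1198549/3027686) = -302/(-4505338612341/7039173150410) = -302*(-7039173150410/4505338612341) = 2125830291423820/4505338612341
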